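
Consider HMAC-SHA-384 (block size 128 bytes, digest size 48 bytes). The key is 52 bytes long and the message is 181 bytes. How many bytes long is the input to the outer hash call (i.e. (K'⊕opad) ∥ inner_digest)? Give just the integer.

Key is 52 ≤ 128 bytes, zero-padded: |K'| = 128.
Outer input = (K'⊕opad) ∥ H(inner) → 128 + 48 = 176 bytes.

176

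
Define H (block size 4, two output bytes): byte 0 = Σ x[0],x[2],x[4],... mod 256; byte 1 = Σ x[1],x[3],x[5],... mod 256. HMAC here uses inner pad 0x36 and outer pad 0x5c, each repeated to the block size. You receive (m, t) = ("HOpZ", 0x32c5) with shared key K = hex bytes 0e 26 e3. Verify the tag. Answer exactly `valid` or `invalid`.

Key hex bytes 0e 26 e3 is 3 bytes ≤ B = 4; zero-pad to 4 bytes: K' = 0e 26 e3 00.
K' ⊕ ipad = 38 10 d5 36; K' ⊕ opad = 52 7a bf 5c.
Inner hash: even-index sum = 453 mod 256 = 197; odd-index sum = 239 mod 256 = 239 → c5 ef.
Outer hash (recomputed tag): even-index sum = 470 mod 256 = 214; odd-index sum = 453 mod 256 = 197 → d6 c5.
Recomputed tag = d6c5; claimed = 32c5 → mismatch.

invalid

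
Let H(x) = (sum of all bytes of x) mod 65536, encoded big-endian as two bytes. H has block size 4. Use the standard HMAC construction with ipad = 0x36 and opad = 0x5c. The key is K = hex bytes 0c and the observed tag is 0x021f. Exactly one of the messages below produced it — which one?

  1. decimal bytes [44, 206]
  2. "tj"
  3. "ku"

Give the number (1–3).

Key hex bytes 0c is 1 byte ≤ B = 4; zero-pad to 4 bytes: K' = 0c 00 00 00.
K' ⊕ ipad = 3a 36 36 36; K' ⊕ opad = 50 5c 5c 5c.
m1: inner = H(3a 36 36 36 2c ce) = 01 d6; tag = H(50 5c 5c 5c 01 d6) = 023b
m2: inner = H(3a 36 36 36 74 6a) = 01 ba; tag = H(50 5c 5c 5c 01 ba) = 021f ← matches
m3: inner = H(3a 36 36 36 6b 75) = 01 bc; tag = H(50 5c 5c 5c 01 bc) = 0221

2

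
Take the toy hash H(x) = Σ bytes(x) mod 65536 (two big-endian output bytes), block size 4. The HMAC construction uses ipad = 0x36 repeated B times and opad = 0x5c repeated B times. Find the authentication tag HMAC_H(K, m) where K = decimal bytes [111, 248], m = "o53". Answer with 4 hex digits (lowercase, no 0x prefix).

Key decimal bytes [111, 248] = 6f f8 is 2 bytes ≤ B = 4; zero-pad to 4 bytes: K' = 6f f8 00 00.
K' ⊕ ipad = 59 ce 36 36.  K' ⊕ opad = 33 a4 5c 5c.
Inner input = (K'⊕ipad) ∥ m = 59 ce 36 36 ∥ 6f 35 33.
Inner hash: sum = 89+206+54+54+111+53+51 = 618 → 02 6a.
Outer input = (K'⊕opad) ∥ inner = 33 a4 5c 5c ∥ 02 6a.
Outer hash (tag): sum = 51+164+92+92+2+106 = 507 → 01 fb.

01fb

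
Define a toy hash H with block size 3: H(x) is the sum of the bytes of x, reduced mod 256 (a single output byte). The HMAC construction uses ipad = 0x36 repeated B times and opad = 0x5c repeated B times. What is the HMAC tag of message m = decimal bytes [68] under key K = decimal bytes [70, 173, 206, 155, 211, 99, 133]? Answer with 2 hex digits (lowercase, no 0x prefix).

Key decimal bytes [70, 173, 206, 155, 211, 99, 133] = 46 ad ce 9b d3 63 85 is 7 bytes > B = 3, so hash it first: H(key) = 17, then zero-pad to 3 bytes: K' = 17 00 00.
K' ⊕ ipad = 21 36 36.  K' ⊕ opad = 4b 5c 5c.
Inner input = (K'⊕ipad) ∥ m = 21 36 36 ∥ 44.
Inner hash: sum = 33+54+54+68 = 209 → d1.
Outer input = (K'⊕opad) ∥ inner = 4b 5c 5c ∥ d1.
Outer hash (tag): sum = 75+92+92+209 = 468; mod 256 = 212 → d4.

d4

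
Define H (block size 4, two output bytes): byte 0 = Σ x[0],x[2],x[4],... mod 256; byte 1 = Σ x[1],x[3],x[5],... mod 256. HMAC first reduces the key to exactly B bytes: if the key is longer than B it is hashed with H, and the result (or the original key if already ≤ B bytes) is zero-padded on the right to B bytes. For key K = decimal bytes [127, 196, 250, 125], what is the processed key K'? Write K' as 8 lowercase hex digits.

7fc4fa7d

Key decimal bytes [127, 196, 250, 125] = 7f c4 fa 7d is exactly B = 4 bytes: K' = 7f c4 fa 7d.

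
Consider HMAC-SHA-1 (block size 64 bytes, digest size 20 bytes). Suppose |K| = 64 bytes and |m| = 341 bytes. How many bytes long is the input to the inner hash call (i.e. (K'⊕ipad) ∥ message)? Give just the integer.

Key is 64 ≤ 64 bytes, zero-padded: |K'| = 64.
Inner input = (K'⊕ipad) ∥ m → 64 + 341 = 405 bytes.

405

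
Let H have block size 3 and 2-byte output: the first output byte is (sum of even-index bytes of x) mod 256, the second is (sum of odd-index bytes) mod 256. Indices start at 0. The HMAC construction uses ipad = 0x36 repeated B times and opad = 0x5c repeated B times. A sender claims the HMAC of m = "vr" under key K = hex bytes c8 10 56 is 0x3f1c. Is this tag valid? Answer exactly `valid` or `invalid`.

invalid

Key hex bytes c8 10 56 is exactly B = 3 bytes: K' = c8 10 56.
K' ⊕ ipad = fe 26 60; K' ⊕ opad = 94 4c 0a.
Inner hash: even-index sum = 464 mod 256 = 208; odd-index sum = 156 mod 256 = 156 → d0 9c.
Outer hash (recomputed tag): even-index sum = 314 mod 256 = 58; odd-index sum = 284 mod 256 = 28 → 3a 1c.
Recomputed tag = 3a1c; claimed = 3f1c → mismatch.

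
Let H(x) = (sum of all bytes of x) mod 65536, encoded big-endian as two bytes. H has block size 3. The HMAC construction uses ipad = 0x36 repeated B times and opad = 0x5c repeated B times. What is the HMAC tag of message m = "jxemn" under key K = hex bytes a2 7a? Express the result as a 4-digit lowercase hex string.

01bb

Key hex bytes a2 7a is 2 bytes ≤ B = 3; zero-pad to 3 bytes: K' = a2 7a 00.
K' ⊕ ipad = 94 4c 36.  K' ⊕ opad = fe 26 5c.
Inner input = (K'⊕ipad) ∥ m = 94 4c 36 ∥ 6a 78 65 6d 6e.
Inner hash: sum = 148+76+54+106+120+101+109+110 = 824 → 03 38.
Outer input = (K'⊕opad) ∥ inner = fe 26 5c ∥ 03 38.
Outer hash (tag): sum = 254+38+92+3+56 = 443 → 01 bb.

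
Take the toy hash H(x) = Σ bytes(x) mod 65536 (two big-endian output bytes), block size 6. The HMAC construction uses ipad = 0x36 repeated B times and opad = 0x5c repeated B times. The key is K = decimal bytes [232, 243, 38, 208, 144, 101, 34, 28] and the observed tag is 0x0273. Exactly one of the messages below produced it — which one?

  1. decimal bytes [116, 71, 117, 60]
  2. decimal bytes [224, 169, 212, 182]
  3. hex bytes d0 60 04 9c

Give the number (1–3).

2

Key decimal bytes [232, 243, 38, 208, 144, 101, 34, 28] = e8 f3 26 d0 90 65 22 1c is 8 bytes > B = 6, so hash it first: H(key) = 04 04, then zero-pad to 6 bytes: K' = 04 04 00 00 00 00.
K' ⊕ ipad = 32 32 36 36 36 36; K' ⊕ opad = 58 58 5c 5c 5c 5c.
m1: inner = H(32 32 36 36 36 36 74 47 75 3c) = 02 a8; tag = H(58 58 5c 5c 5c 5c 02 a8) = 02ca
m2: inner = H(32 32 36 36 36 36 e0 a9 d4 b6) = 04 4f; tag = H(58 58 5c 5c 5c 5c 04 4f) = 0273 ← matches
m3: inner = H(32 32 36 36 36 36 d0 60 04 9c) = 03 0c; tag = H(58 58 5c 5c 5c 5c 03 0c) = 022f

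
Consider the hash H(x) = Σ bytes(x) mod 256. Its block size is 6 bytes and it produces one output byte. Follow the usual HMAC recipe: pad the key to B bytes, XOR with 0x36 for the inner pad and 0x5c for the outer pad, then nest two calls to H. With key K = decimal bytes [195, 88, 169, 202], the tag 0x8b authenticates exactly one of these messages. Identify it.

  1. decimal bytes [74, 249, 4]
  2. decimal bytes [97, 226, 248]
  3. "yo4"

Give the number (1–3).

2

Key decimal bytes [195, 88, 169, 202] = c3 58 a9 ca is 4 bytes ≤ B = 6; zero-pad to 6 bytes: K' = c3 58 a9 ca 00 00.
K' ⊕ ipad = f5 6e 9f fc 36 36; K' ⊕ opad = 9f 04 f5 96 5c 5c.
m1: inner = H(f5 6e 9f fc 36 36 4a f9 04) = b1; tag = H(9f 04 f5 96 5c 5c b1) = 97
m2: inner = H(f5 6e 9f fc 36 36 61 e2 f8) = a5; tag = H(9f 04 f5 96 5c 5c a5) = 8b ← matches
m3: inner = H(f5 6e 9f fc 36 36 79 6f 34) = 86; tag = H(9f 04 f5 96 5c 5c 86) = 6c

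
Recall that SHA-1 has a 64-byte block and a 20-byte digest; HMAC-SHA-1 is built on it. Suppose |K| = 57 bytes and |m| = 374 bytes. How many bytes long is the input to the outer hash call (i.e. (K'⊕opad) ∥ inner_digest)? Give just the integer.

Key is 57 ≤ 64 bytes, zero-padded: |K'| = 64.
Outer input = (K'⊕opad) ∥ H(inner) → 64 + 20 = 84 bytes.

84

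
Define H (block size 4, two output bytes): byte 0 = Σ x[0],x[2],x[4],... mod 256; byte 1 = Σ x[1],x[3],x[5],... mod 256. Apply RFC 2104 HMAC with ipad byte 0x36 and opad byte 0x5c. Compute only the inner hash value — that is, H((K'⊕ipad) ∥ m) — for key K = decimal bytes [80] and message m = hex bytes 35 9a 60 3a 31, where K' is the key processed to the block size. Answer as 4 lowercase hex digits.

Key decimal bytes [80] = 50 is 1 byte ≤ B = 4; zero-pad to 4 bytes: K' = 50 00 00 00.
K' ⊕ ipad = 66 36 36 36.
Inner input = 66 36 36 36 ∥ 35 9a 60 3a 31.
Inner hash: even-index sum = 354 mod 256 = 98; odd-index sum = 320 mod 256 = 64 → 62 40.

6240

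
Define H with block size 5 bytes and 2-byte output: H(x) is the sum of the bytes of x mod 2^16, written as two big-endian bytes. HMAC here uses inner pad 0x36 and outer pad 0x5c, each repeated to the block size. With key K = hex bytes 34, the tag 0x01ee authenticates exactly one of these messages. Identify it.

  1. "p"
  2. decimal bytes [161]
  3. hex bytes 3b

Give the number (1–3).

3

Key hex bytes 34 is 1 byte ≤ B = 5; zero-pad to 5 bytes: K' = 34 00 00 00 00.
K' ⊕ ipad = 02 36 36 36 36; K' ⊕ opad = 68 5c 5c 5c 5c.
m1: inner = H(02 36 36 36 36 70) = 01 4a; tag = H(68 5c 5c 5c 5c 01 4a) = 0223
m2: inner = H(02 36 36 36 36 a1) = 01 7b; tag = H(68 5c 5c 5c 5c 01 7b) = 0254
m3: inner = H(02 36 36 36 36 3b) = 01 15; tag = H(68 5c 5c 5c 5c 01 15) = 01ee ← matches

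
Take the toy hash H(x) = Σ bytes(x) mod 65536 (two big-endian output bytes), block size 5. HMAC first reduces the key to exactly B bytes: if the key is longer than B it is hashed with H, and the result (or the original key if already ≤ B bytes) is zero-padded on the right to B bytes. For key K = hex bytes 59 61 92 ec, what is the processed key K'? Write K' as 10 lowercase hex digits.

596192ec00

Key hex bytes 59 61 92 ec is 4 bytes ≤ B = 5; zero-pad to 5 bytes: K' = 59 61 92 ec 00.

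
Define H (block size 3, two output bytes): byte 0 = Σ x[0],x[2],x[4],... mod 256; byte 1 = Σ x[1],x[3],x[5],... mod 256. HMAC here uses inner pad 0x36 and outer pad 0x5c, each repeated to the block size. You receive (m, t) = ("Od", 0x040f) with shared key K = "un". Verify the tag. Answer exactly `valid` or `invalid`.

Key "un" = 75 6e is 2 bytes ≤ B = 3; zero-pad to 3 bytes: K' = 75 6e 00.
K' ⊕ ipad = 43 58 36; K' ⊕ opad = 29 32 5c.
Inner hash: even-index sum = 221 mod 256 = 221; odd-index sum = 167 mod 256 = 167 → dd a7.
Outer hash (recomputed tag): even-index sum = 300 mod 256 = 44; odd-index sum = 271 mod 256 = 15 → 2c 0f.
Recomputed tag = 2c0f; claimed = 040f → mismatch.

invalid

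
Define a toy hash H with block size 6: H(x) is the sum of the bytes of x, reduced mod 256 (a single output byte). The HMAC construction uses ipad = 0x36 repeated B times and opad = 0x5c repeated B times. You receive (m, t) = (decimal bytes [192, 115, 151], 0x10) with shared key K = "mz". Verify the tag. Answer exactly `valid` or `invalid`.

Key "mz" = 6d 7a is 2 bytes ≤ B = 6; zero-pad to 6 bytes: K' = 6d 7a 00 00 00 00.
K' ⊕ ipad = 5b 4c 36 36 36 36; K' ⊕ opad = 31 26 5c 5c 5c 5c.
Inner hash: sum = 91+76+54+54+54+54+192+115+151 = 841; mod 256 = 73 → 49.
Outer hash (recomputed tag): sum = 49+38+92+92+92+92+73 = 528; mod 256 = 16 → 10.
Recomputed tag = 10; claimed = 10 → match.

valid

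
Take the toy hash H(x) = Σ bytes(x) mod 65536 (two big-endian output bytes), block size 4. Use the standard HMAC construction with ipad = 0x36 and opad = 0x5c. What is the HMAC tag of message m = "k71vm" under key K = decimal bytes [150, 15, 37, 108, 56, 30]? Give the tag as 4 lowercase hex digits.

Key decimal bytes [150, 15, 37, 108, 56, 30] = 96 0f 25 6c 38 1e is 6 bytes > B = 4, so hash it first: H(key) = 01 8c, then zero-pad to 4 bytes: K' = 01 8c 00 00.
K' ⊕ ipad = 37 ba 36 36.  K' ⊕ opad = 5d d0 5c 5c.
Inner input = (K'⊕ipad) ∥ m = 37 ba 36 36 ∥ 6b 37 31 76 6d.
Inner hash: sum = 55+186+54+54+107+55+49+118+109 = 787 → 03 13.
Outer input = (K'⊕opad) ∥ inner = 5d d0 5c 5c ∥ 03 13.
Outer hash (tag): sum = 93+208+92+92+3+19 = 507 → 01 fb.

01fb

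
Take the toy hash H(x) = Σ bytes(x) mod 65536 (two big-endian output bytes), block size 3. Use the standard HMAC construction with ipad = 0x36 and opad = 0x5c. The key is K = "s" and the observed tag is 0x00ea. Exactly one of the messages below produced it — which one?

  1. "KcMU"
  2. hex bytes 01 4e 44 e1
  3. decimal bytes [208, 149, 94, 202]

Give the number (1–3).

1

Key "s" = 73 is 1 byte ≤ B = 3; zero-pad to 3 bytes: K' = 73 00 00.
K' ⊕ ipad = 45 36 36; K' ⊕ opad = 2f 5c 5c.
m1: inner = H(45 36 36 4b 63 4d 55) = 02 01; tag = H(2f 5c 5c 02 01) = 00ea ← matches
m2: inner = H(45 36 36 01 4e 44 e1) = 02 25; tag = H(2f 5c 5c 02 25) = 010e
m3: inner = H(45 36 36 d0 95 5e ca) = 03 3e; tag = H(2f 5c 5c 03 3e) = 0128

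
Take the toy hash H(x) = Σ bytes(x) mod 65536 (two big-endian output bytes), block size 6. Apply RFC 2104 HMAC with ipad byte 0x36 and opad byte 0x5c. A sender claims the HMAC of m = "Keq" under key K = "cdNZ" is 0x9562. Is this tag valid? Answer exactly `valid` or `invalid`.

invalid

Key "cdNZ" = 63 64 4e 5a is 4 bytes ≤ B = 6; zero-pad to 6 bytes: K' = 63 64 4e 5a 00 00.
K' ⊕ ipad = 55 52 78 6c 36 36; K' ⊕ opad = 3f 38 12 06 5c 5c.
Inner hash: sum = 85+82+120+108+54+54+75+101+113 = 792 → 03 18.
Outer hash (recomputed tag): sum = 63+56+18+6+92+92+3+24 = 354 → 01 62.
Recomputed tag = 0162; claimed = 9562 → mismatch.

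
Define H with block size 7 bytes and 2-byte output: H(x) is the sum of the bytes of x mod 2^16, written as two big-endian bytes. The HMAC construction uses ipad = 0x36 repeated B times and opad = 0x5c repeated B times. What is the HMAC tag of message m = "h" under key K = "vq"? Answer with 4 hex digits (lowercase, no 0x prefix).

Key "vq" = 76 71 is 2 bytes ≤ B = 7; zero-pad to 7 bytes: K' = 76 71 00 00 00 00 00.
K' ⊕ ipad = 40 47 36 36 36 36 36.  K' ⊕ opad = 2a 2d 5c 5c 5c 5c 5c.
Inner input = (K'⊕ipad) ∥ m = 40 47 36 36 36 36 36 ∥ 68.
Inner hash: sum = 64+71+54+54+54+54+54+104 = 509 → 01 fd.
Outer input = (K'⊕opad) ∥ inner = 2a 2d 5c 5c 5c 5c 5c ∥ 01 fd.
Outer hash (tag): sum = 42+45+92+92+92+92+92+1+253 = 801 → 03 21.

0321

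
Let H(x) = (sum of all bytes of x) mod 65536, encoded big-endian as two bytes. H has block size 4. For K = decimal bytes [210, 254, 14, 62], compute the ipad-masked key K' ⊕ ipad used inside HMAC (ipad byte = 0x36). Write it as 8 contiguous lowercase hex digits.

e4c83808

Key decimal bytes [210, 254, 14, 62] = d2 fe 0e 3e is exactly B = 4 bytes: K' = d2 fe 0e 3e.
XOR each byte with 0x36: d2⊕36=e4, fe⊕36=c8, 0e⊕36=38, 3e⊕36=08.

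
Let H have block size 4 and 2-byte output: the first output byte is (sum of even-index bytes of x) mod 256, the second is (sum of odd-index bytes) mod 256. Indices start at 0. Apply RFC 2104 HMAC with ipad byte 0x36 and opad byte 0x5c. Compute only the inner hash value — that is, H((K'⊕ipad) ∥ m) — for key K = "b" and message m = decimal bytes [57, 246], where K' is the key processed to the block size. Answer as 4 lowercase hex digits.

Key "b" = 62 is 1 byte ≤ B = 4; zero-pad to 4 bytes: K' = 62 00 00 00.
K' ⊕ ipad = 54 36 36 36.
Inner input = 54 36 36 36 ∥ 39 f6.
Inner hash: even-index sum = 195 mod 256 = 195; odd-index sum = 354 mod 256 = 98 → c3 62.

c362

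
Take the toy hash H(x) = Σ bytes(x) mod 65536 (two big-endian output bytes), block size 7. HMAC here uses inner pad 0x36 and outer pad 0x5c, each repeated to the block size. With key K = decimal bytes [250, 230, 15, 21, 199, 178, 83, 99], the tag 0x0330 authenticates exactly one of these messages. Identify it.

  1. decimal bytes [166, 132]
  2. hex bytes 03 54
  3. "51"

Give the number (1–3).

Key decimal bytes [250, 230, 15, 21, 199, 178, 83, 99] = fa e6 0f 15 c7 b2 53 63 is 8 bytes > B = 7, so hash it first: H(key) = 04 33, then zero-pad to 7 bytes: K' = 04 33 00 00 00 00 00.
K' ⊕ ipad = 32 05 36 36 36 36 36; K' ⊕ opad = 58 6f 5c 5c 5c 5c 5c.
m1: inner = H(32 05 36 36 36 36 36 a6 84) = 02 6f; tag = H(58 6f 5c 5c 5c 5c 5c 02 6f) = 0304
m2: inner = H(32 05 36 36 36 36 36 03 54) = 01 9c; tag = H(58 6f 5c 5c 5c 5c 5c 01 9c) = 0330 ← matches
m3: inner = H(32 05 36 36 36 36 36 35 31) = 01 ab; tag = H(58 6f 5c 5c 5c 5c 5c 01 ab) = 033f

2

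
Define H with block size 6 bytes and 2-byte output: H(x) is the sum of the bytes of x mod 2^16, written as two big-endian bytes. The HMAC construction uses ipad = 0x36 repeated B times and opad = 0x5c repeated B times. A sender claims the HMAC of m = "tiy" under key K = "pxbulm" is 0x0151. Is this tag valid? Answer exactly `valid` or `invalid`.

Key "pxbulm" = 70 78 62 75 6c 6d is exactly B = 6 bytes: K' = 70 78 62 75 6c 6d.
K' ⊕ ipad = 46 4e 54 43 5a 5b; K' ⊕ opad = 2c 24 3e 29 30 31.
Inner hash: sum = 70+78+84+67+90+91+116+105+121 = 822 → 03 36.
Outer hash (recomputed tag): sum = 44+36+62+41+48+49+3+54 = 337 → 01 51.
Recomputed tag = 0151; claimed = 0151 → match.

valid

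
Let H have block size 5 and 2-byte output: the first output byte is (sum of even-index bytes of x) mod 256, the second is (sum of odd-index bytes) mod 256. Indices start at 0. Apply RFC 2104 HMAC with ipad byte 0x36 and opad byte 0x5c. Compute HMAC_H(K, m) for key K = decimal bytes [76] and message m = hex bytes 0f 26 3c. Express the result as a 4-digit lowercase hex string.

Key decimal bytes [76] = 4c is 1 byte ≤ B = 5; zero-pad to 5 bytes: K' = 4c 00 00 00 00.
K' ⊕ ipad = 7a 36 36 36 36.  K' ⊕ opad = 10 5c 5c 5c 5c.
Inner input = (K'⊕ipad) ∥ m = 7a 36 36 36 36 ∥ 0f 26 3c.
Inner hash: even-index sum = 268 mod 256 = 12; odd-index sum = 183 mod 256 = 183 → 0c b7.
Outer input = (K'⊕opad) ∥ inner = 10 5c 5c 5c 5c ∥ 0c b7.
Outer hash (tag): even-index sum = 383 mod 256 = 127; odd-index sum = 196 mod 256 = 196 → 7f c4.

7fc4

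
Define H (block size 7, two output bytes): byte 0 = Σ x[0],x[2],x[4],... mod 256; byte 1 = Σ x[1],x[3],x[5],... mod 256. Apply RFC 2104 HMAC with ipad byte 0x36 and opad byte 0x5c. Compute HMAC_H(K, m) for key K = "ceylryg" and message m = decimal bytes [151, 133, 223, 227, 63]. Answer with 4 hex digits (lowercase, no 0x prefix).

Key "ceylryg" = 63 65 79 6c 72 79 67 is exactly B = 7 bytes: K' = 63 65 79 6c 72 79 67.
K' ⊕ ipad = 55 53 4f 5a 44 4f 51.  K' ⊕ opad = 3f 39 25 30 2e 25 3b.
Inner input = (K'⊕ipad) ∥ m = 55 53 4f 5a 44 4f 51 ∥ 97 85 df e3 3f.
Inner hash: even-index sum = 673 mod 256 = 161; odd-index sum = 689 mod 256 = 177 → a1 b1.
Outer input = (K'⊕opad) ∥ inner = 3f 39 25 30 2e 25 3b ∥ a1 b1.
Outer hash (tag): even-index sum = 382 mod 256 = 126; odd-index sum = 303 mod 256 = 47 → 7e 2f.

7e2f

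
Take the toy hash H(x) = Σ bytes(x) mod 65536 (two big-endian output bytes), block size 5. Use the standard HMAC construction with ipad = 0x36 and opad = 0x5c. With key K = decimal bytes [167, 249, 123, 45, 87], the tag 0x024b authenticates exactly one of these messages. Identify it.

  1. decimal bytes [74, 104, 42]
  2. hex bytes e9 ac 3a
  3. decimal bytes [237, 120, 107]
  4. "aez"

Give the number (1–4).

Key decimal bytes [167, 249, 123, 45, 87] = a7 f9 7b 2d 57 is exactly B = 5 bytes: K' = a7 f9 7b 2d 57.
K' ⊕ ipad = 91 cf 4d 1b 61; K' ⊕ opad = fb a5 27 71 0b.
m1: inner = H(91 cf 4d 1b 61 4a 68 2a) = 03 05; tag = H(fb a5 27 71 0b 03 05) = 024b ← matches
m2: inner = H(91 cf 4d 1b 61 e9 ac 3a) = 03 f8; tag = H(fb a5 27 71 0b 03 f8) = 033e
m3: inner = H(91 cf 4d 1b 61 ed 78 6b) = 03 f9; tag = H(fb a5 27 71 0b 03 f9) = 033f
m4: inner = H(91 cf 4d 1b 61 61 65 7a) = 03 69; tag = H(fb a5 27 71 0b 03 69) = 02af

1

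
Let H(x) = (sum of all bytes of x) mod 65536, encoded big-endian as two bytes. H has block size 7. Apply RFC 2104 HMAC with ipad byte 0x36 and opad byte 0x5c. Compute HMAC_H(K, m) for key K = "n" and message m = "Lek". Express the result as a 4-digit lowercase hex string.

Key "n" = 6e is 1 byte ≤ B = 7; zero-pad to 7 bytes: K' = 6e 00 00 00 00 00 00.
K' ⊕ ipad = 58 36 36 36 36 36 36.  K' ⊕ opad = 32 5c 5c 5c 5c 5c 5c.
Inner input = (K'⊕ipad) ∥ m = 58 36 36 36 36 36 36 ∥ 4c 65 6b.
Inner hash: sum = 88+54+54+54+54+54+54+76+101+107 = 696 → 02 b8.
Outer input = (K'⊕opad) ∥ inner = 32 5c 5c 5c 5c 5c 5c ∥ 02 b8.
Outer hash (tag): sum = 50+92+92+92+92+92+92+2+184 = 788 → 03 14.

0314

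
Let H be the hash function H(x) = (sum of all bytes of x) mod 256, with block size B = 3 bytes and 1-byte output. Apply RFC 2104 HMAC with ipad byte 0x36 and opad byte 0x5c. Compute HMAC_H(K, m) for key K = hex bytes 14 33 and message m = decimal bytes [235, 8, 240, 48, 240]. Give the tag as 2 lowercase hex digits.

73

Key hex bytes 14 33 is 2 bytes ≤ B = 3; zero-pad to 3 bytes: K' = 14 33 00.
K' ⊕ ipad = 22 05 36.  K' ⊕ opad = 48 6f 5c.
Inner input = (K'⊕ipad) ∥ m = 22 05 36 ∥ eb 08 f0 30 f0.
Inner hash: sum = 34+5+54+235+8+240+48+240 = 864; mod 256 = 96 → 60.
Outer input = (K'⊕opad) ∥ inner = 48 6f 5c ∥ 60.
Outer hash (tag): sum = 72+111+92+96 = 371; mod 256 = 115 → 73.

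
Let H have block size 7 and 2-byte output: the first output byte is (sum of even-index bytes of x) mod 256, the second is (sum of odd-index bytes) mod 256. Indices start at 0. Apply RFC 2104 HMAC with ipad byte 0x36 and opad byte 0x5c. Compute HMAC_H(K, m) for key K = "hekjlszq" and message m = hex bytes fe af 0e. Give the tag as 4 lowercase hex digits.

Key "hekjlszq" = 68 65 6b 6a 6c 73 7a 71 is 8 bytes > B = 7, so hash it first: H(key) = b9 b3, then zero-pad to 7 bytes: K' = b9 b3 00 00 00 00 00.
K' ⊕ ipad = 8f 85 36 36 36 36 36.  K' ⊕ opad = e5 ef 5c 5c 5c 5c 5c.
Inner input = (K'⊕ipad) ∥ m = 8f 85 36 36 36 36 36 ∥ fe af 0e.
Inner hash: even-index sum = 480 mod 256 = 224; odd-index sum = 509 mod 256 = 253 → e0 fd.
Outer input = (K'⊕opad) ∥ inner = e5 ef 5c 5c 5c 5c 5c ∥ e0 fd.
Outer hash (tag): even-index sum = 758 mod 256 = 246; odd-index sum = 647 mod 256 = 135 → f6 87.

f687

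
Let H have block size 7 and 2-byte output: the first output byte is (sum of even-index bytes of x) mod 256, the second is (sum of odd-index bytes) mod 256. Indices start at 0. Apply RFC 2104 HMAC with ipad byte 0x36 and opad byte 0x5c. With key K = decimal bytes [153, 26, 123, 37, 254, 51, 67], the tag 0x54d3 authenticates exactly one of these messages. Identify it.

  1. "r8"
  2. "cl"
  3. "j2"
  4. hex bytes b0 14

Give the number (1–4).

Key decimal bytes [153, 26, 123, 37, 254, 51, 67] = 99 1a 7b 25 fe 33 43 is exactly B = 7 bytes: K' = 99 1a 7b 25 fe 33 43.
K' ⊕ ipad = af 2c 4d 13 c8 05 75; K' ⊕ opad = c5 46 27 79 a2 6f 1f.
m1: inner = H(af 2c 4d 13 c8 05 75 72 38) = 71 b6; tag = H(c5 46 27 79 a2 6f 1f 71 b6) = 639f
m2: inner = H(af 2c 4d 13 c8 05 75 63 6c) = a5 a7; tag = H(c5 46 27 79 a2 6f 1f a5 a7) = 54d3 ← matches
m3: inner = H(af 2c 4d 13 c8 05 75 6a 32) = 6b ae; tag = H(c5 46 27 79 a2 6f 1f 6b ae) = 5b99
m4: inner = H(af 2c 4d 13 c8 05 75 b0 14) = 4d f4; tag = H(c5 46 27 79 a2 6f 1f 4d f4) = a17b

2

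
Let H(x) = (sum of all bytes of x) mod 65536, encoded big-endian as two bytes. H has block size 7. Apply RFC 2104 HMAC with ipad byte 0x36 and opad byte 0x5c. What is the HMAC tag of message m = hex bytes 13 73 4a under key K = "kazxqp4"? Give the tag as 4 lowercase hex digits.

Key "kazxqp4" = 6b 61 7a 78 71 70 34 is exactly B = 7 bytes: K' = 6b 61 7a 78 71 70 34.
K' ⊕ ipad = 5d 57 4c 4e 47 46 02.  K' ⊕ opad = 37 3d 26 24 2d 2c 68.
Inner input = (K'⊕ipad) ∥ m = 5d 57 4c 4e 47 46 02 ∥ 13 73 4a.
Inner hash: sum = 93+87+76+78+71+70+2+19+115+74 = 685 → 02 ad.
Outer input = (K'⊕opad) ∥ inner = 37 3d 26 24 2d 2c 68 ∥ 02 ad.
Outer hash (tag): sum = 55+61+38+36+45+44+104+2+173 = 558 → 02 2e.

022e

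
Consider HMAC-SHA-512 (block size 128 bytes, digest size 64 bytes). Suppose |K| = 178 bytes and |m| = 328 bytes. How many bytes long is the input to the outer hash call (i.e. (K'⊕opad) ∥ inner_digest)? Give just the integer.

192

Key is 178 > 128 bytes, so it is hashed to 64 bytes then zero-padded to 128: |K'| = 128.
Outer input = (K'⊕opad) ∥ H(inner) → 128 + 64 = 192 bytes.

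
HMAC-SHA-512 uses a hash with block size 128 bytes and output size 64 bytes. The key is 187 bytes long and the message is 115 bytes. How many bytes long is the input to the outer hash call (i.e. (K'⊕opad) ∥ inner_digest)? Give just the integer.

192

Key is 187 > 128 bytes, so it is hashed to 64 bytes then zero-padded to 128: |K'| = 128.
Outer input = (K'⊕opad) ∥ H(inner) → 128 + 64 = 192 bytes.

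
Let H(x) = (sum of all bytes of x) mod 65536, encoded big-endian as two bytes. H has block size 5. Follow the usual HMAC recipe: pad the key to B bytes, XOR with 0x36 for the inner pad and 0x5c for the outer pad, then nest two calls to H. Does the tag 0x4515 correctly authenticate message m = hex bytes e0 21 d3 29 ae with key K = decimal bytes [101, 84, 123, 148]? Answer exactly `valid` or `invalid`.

Key decimal bytes [101, 84, 123, 148] = 65 54 7b 94 is 4 bytes ≤ B = 5; zero-pad to 5 bytes: K' = 65 54 7b 94 00.
K' ⊕ ipad = 53 62 4d a2 36; K' ⊕ opad = 39 08 27 c8 5c.
Inner hash: sum = 83+98+77+162+54+224+33+211+41+174 = 1157 → 04 85.
Outer hash (recomputed tag): sum = 57+8+39+200+92+4+133 = 533 → 02 15.
Recomputed tag = 0215; claimed = 4515 → mismatch.

invalid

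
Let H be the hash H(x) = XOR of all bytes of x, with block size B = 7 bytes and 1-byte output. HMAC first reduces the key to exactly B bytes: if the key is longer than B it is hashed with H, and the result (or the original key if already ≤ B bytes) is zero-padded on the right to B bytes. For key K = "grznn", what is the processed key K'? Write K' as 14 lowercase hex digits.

Key "grznn" = 67 72 7a 6e 6e is 5 bytes ≤ B = 7; zero-pad to 7 bytes: K' = 67 72 7a 6e 6e 00 00.

67727a6e6e0000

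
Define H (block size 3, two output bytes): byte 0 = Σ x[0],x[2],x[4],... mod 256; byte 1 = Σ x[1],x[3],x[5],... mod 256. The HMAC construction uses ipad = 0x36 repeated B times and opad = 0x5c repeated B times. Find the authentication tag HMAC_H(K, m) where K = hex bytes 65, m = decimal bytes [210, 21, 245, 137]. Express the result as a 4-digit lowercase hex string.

Key hex bytes 65 is 1 byte ≤ B = 3; zero-pad to 3 bytes: K' = 65 00 00.
K' ⊕ ipad = 53 36 36.  K' ⊕ opad = 39 5c 5c.
Inner input = (K'⊕ipad) ∥ m = 53 36 36 ∥ d2 15 f5 89.
Inner hash: even-index sum = 295 mod 256 = 39; odd-index sum = 509 mod 256 = 253 → 27 fd.
Outer input = (K'⊕opad) ∥ inner = 39 5c 5c ∥ 27 fd.
Outer hash (tag): even-index sum = 402 mod 256 = 146; odd-index sum = 131 mod 256 = 131 → 92 83.

9283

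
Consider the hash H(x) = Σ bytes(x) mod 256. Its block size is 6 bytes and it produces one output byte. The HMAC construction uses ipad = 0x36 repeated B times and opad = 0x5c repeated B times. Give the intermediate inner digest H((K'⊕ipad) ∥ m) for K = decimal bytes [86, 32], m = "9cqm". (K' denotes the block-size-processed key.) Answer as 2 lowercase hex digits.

c8

Key decimal bytes [86, 32] = 56 20 is 2 bytes ≤ B = 6; zero-pad to 6 bytes: K' = 56 20 00 00 00 00.
K' ⊕ ipad = 60 16 36 36 36 36.
Inner input = 60 16 36 36 36 36 ∥ 39 63 71 6d.
Inner hash: sum = 96+22+54+54+54+54+57+99+113+109 = 712; mod 256 = 200 → c8.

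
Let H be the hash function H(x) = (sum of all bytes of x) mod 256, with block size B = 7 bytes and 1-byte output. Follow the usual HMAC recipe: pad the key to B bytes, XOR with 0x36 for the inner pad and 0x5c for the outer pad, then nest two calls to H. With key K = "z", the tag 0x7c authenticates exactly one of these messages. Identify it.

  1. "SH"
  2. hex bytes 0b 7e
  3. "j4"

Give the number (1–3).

3

Key "z" = 7a is 1 byte ≤ B = 7; zero-pad to 7 bytes: K' = 7a 00 00 00 00 00 00.
K' ⊕ ipad = 4c 36 36 36 36 36 36; K' ⊕ opad = 26 5c 5c 5c 5c 5c 5c.
m1: inner = H(4c 36 36 36 36 36 36 53 48) = 2b; tag = H(26 5c 5c 5c 5c 5c 5c 2b) = 79
m2: inner = H(4c 36 36 36 36 36 36 0b 7e) = 19; tag = H(26 5c 5c 5c 5c 5c 5c 19) = 67
m3: inner = H(4c 36 36 36 36 36 36 6a 34) = 2e; tag = H(26 5c 5c 5c 5c 5c 5c 2e) = 7c ← matches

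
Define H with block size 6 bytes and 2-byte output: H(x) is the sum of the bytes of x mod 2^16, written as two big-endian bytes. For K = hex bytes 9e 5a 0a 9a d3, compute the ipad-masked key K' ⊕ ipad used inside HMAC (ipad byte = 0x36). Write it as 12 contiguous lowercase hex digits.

a86c3cace536

Key hex bytes 9e 5a 0a 9a d3 is 5 bytes ≤ B = 6; zero-pad to 6 bytes: K' = 9e 5a 0a 9a d3 00.
XOR each byte with 0x36: 9e⊕36=a8, 5a⊕36=6c, 0a⊕36=3c, 9a⊕36=ac, d3⊕36=e5, 00⊕36=36.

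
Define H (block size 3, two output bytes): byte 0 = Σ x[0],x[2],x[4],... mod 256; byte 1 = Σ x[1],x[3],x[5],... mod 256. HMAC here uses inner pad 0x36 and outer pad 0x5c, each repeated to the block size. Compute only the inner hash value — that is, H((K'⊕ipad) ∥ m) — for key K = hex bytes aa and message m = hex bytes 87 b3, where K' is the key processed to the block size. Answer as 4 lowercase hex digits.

85bd

Key hex bytes aa is 1 byte ≤ B = 3; zero-pad to 3 bytes: K' = aa 00 00.
K' ⊕ ipad = 9c 36 36.
Inner input = 9c 36 36 ∥ 87 b3.
Inner hash: even-index sum = 389 mod 256 = 133; odd-index sum = 189 mod 256 = 189 → 85 bd.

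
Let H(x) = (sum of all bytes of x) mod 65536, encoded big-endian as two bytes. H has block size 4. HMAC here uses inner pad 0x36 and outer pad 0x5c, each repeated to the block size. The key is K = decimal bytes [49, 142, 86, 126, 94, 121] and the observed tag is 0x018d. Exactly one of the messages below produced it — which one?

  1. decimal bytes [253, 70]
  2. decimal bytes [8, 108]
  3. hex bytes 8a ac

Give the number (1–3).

1

Key decimal bytes [49, 142, 86, 126, 94, 121] = 31 8e 56 7e 5e 79 is 6 bytes > B = 4, so hash it first: H(key) = 02 6a, then zero-pad to 4 bytes: K' = 02 6a 00 00.
K' ⊕ ipad = 34 5c 36 36; K' ⊕ opad = 5e 36 5c 5c.
m1: inner = H(34 5c 36 36 fd 46) = 02 3f; tag = H(5e 36 5c 5c 02 3f) = 018d ← matches
m2: inner = H(34 5c 36 36 08 6c) = 01 70; tag = H(5e 36 5c 5c 01 70) = 01bd
m3: inner = H(34 5c 36 36 8a ac) = 02 32; tag = H(5e 36 5c 5c 02 32) = 0180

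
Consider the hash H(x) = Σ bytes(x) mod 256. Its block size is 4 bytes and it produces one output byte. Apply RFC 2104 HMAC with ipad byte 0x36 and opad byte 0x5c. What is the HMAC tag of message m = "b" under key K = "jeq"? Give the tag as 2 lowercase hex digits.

86

Key "jeq" = 6a 65 71 is 3 bytes ≤ B = 4; zero-pad to 4 bytes: K' = 6a 65 71 00.
K' ⊕ ipad = 5c 53 47 36.  K' ⊕ opad = 36 39 2d 5c.
Inner input = (K'⊕ipad) ∥ m = 5c 53 47 36 ∥ 62.
Inner hash: sum = 92+83+71+54+98 = 398; mod 256 = 142 → 8e.
Outer input = (K'⊕opad) ∥ inner = 36 39 2d 5c ∥ 8e.
Outer hash (tag): sum = 54+57+45+92+142 = 390; mod 256 = 134 → 86.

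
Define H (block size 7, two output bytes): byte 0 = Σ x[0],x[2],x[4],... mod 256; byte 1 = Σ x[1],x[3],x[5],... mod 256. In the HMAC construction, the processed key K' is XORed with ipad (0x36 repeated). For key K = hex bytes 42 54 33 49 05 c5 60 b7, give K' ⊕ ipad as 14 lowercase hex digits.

ec2f3636363636

Key hex bytes 42 54 33 49 05 c5 60 b7 is 8 bytes > B = 7, so hash it first: H(key) = da 19, then zero-pad to 7 bytes: K' = da 19 00 00 00 00 00.
XOR each byte with 0x36: da⊕36=ec, 19⊕36=2f, 00⊕36=36, 00⊕36=36, 00⊕36=36, 00⊕36=36, 00⊕36=36.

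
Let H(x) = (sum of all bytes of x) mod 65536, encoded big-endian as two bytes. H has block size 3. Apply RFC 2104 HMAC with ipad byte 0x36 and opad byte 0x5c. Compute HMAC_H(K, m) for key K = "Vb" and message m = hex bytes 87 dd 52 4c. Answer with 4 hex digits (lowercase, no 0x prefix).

Key "Vb" = 56 62 is 2 bytes ≤ B = 3; zero-pad to 3 bytes: K' = 56 62 00.
K' ⊕ ipad = 60 54 36.  K' ⊕ opad = 0a 3e 5c.
Inner input = (K'⊕ipad) ∥ m = 60 54 36 ∥ 87 dd 52 4c.
Inner hash: sum = 96+84+54+135+221+82+76 = 748 → 02 ec.
Outer input = (K'⊕opad) ∥ inner = 0a 3e 5c ∥ 02 ec.
Outer hash (tag): sum = 10+62+92+2+236 = 402 → 01 92.

0192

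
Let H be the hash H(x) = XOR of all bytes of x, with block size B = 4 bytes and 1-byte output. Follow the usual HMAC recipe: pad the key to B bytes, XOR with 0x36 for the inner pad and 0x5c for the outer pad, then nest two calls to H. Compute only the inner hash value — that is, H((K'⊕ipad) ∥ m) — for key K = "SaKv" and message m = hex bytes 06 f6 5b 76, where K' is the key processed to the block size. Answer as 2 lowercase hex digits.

d2

Key "SaKv" = 53 61 4b 76 is exactly B = 4 bytes: K' = 53 61 4b 76.
K' ⊕ ipad = 65 57 7d 40.
Inner input = 65 57 7d 40 ∥ 06 f6 5b 76.
Inner hash: XOR 65⊕57⊕7d⊕40⊕06⊕f6⊕5b⊕76 = d2.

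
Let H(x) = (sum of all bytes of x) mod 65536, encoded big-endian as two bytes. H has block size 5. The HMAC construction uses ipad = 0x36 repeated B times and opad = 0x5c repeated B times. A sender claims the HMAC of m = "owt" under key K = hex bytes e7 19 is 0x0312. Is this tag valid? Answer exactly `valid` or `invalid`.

valid

Key hex bytes e7 19 is 2 bytes ≤ B = 5; zero-pad to 5 bytes: K' = e7 19 00 00 00.
K' ⊕ ipad = d1 2f 36 36 36; K' ⊕ opad = bb 45 5c 5c 5c.
Inner hash: sum = 209+47+54+54+54+111+119+116 = 764 → 02 fc.
Outer hash (recomputed tag): sum = 187+69+92+92+92+2+252 = 786 → 03 12.
Recomputed tag = 0312; claimed = 0312 → match.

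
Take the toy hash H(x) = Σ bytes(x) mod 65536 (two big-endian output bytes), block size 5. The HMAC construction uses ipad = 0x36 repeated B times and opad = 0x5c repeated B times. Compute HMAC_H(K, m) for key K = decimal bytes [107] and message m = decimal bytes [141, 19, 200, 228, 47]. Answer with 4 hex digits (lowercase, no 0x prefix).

Key decimal bytes [107] = 6b is 1 byte ≤ B = 5; zero-pad to 5 bytes: K' = 6b 00 00 00 00.
K' ⊕ ipad = 5d 36 36 36 36.  K' ⊕ opad = 37 5c 5c 5c 5c.
Inner input = (K'⊕ipad) ∥ m = 5d 36 36 36 36 ∥ 8d 13 c8 e4 2f.
Inner hash: sum = 93+54+54+54+54+141+19+200+228+47 = 944 → 03 b0.
Outer input = (K'⊕opad) ∥ inner = 37 5c 5c 5c 5c ∥ 03 b0.
Outer hash (tag): sum = 55+92+92+92+92+3+176 = 602 → 02 5a.

025a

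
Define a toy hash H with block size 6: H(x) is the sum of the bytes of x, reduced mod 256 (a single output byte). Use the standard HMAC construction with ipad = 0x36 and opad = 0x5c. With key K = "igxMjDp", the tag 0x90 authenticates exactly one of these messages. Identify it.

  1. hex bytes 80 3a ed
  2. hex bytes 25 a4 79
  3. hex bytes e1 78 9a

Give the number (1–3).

2

Key "igxMjDp" = 69 67 78 4d 6a 44 70 is 7 bytes > B = 6, so hash it first: H(key) = b3, then zero-pad to 6 bytes: K' = b3 00 00 00 00 00.
K' ⊕ ipad = 85 36 36 36 36 36; K' ⊕ opad = ef 5c 5c 5c 5c 5c.
m1: inner = H(85 36 36 36 36 36 80 3a ed) = 3a; tag = H(ef 5c 5c 5c 5c 5c 3a) = f5
m2: inner = H(85 36 36 36 36 36 25 a4 79) = d5; tag = H(ef 5c 5c 5c 5c 5c d5) = 90 ← matches
m3: inner = H(85 36 36 36 36 36 e1 78 9a) = 86; tag = H(ef 5c 5c 5c 5c 5c 86) = 41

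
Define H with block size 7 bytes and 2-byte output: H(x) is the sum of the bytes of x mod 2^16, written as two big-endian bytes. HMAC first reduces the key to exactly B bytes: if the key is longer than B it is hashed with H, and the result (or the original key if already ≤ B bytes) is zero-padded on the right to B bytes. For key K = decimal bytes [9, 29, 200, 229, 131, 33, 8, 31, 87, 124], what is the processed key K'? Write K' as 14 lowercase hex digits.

|K| = 10 > B = 7, so first hash the key.
H(K): sum = 9+29+200+229+131+33+8+31+87+124 = 881 → 03 71.
Zero-pad H(K) = 03 71 to 7 bytes: K' = 03 71 00 00 00 00 00.

03710000000000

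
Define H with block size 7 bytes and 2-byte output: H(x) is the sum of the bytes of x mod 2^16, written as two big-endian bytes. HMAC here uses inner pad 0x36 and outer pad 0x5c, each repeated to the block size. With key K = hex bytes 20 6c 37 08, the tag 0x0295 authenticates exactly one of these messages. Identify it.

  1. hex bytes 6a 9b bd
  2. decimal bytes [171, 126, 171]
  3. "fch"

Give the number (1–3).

1

Key hex bytes 20 6c 37 08 is 4 bytes ≤ B = 7; zero-pad to 7 bytes: K' = 20 6c 37 08 00 00 00.
K' ⊕ ipad = 16 5a 01 3e 36 36 36; K' ⊕ opad = 7c 30 6b 54 5c 5c 5c.
m1: inner = H(16 5a 01 3e 36 36 36 6a 9b bd) = 03 13; tag = H(7c 30 6b 54 5c 5c 5c 03 13) = 0295 ← matches
m2: inner = H(16 5a 01 3e 36 36 36 ab 7e ab) = 03 25; tag = H(7c 30 6b 54 5c 5c 5c 03 25) = 02a7
m3: inner = H(16 5a 01 3e 36 36 36 66 63 68) = 02 82; tag = H(7c 30 6b 54 5c 5c 5c 02 82) = 0303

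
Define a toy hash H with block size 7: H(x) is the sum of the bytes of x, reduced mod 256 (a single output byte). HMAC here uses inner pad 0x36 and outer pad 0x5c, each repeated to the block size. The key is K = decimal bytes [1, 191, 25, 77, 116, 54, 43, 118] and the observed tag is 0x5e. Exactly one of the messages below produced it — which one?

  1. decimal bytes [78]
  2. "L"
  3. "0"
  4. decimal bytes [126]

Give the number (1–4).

Key decimal bytes [1, 191, 25, 77, 116, 54, 43, 118] = 01 bf 19 4d 74 36 2b 76 is 8 bytes > B = 7, so hash it first: H(key) = 71, then zero-pad to 7 bytes: K' = 71 00 00 00 00 00 00.
K' ⊕ ipad = 47 36 36 36 36 36 36; K' ⊕ opad = 2d 5c 5c 5c 5c 5c 5c.
m1: inner = H(47 36 36 36 36 36 36 4e) = d9; tag = H(2d 5c 5c 5c 5c 5c 5c d9) = 2e
m2: inner = H(47 36 36 36 36 36 36 4c) = d7; tag = H(2d 5c 5c 5c 5c 5c 5c d7) = 2c
m3: inner = H(47 36 36 36 36 36 36 30) = bb; tag = H(2d 5c 5c 5c 5c 5c 5c bb) = 10
m4: inner = H(47 36 36 36 36 36 36 7e) = 09; tag = H(2d 5c 5c 5c 5c 5c 5c 09) = 5e ← matches

4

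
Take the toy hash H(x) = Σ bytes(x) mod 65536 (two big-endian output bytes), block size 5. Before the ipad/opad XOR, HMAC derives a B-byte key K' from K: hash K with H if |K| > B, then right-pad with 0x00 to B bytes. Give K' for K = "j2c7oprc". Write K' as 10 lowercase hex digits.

02ea000000

|K| = 8 > B = 5, so first hash the key.
H(K): sum = 106+50+99+55+111+112+114+99 = 746 → 02 ea.
Zero-pad H(K) = 02 ea to 5 bytes: K' = 02 ea 00 00 00.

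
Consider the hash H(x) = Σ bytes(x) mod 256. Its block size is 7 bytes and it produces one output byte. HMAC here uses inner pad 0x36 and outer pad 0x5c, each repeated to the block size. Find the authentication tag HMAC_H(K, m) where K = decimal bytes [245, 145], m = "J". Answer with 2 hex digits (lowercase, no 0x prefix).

Key decimal bytes [245, 145] = f5 91 is 2 bytes ≤ B = 7; zero-pad to 7 bytes: K' = f5 91 00 00 00 00 00.
K' ⊕ ipad = c3 a7 36 36 36 36 36.  K' ⊕ opad = a9 cd 5c 5c 5c 5c 5c.
Inner input = (K'⊕ipad) ∥ m = c3 a7 36 36 36 36 36 ∥ 4a.
Inner hash: sum = 195+167+54+54+54+54+54+74 = 706; mod 256 = 194 → c2.
Outer input = (K'⊕opad) ∥ inner = a9 cd 5c 5c 5c 5c 5c ∥ c2.
Outer hash (tag): sum = 169+205+92+92+92+92+92+194 = 1028; mod 256 = 4 → 04.

04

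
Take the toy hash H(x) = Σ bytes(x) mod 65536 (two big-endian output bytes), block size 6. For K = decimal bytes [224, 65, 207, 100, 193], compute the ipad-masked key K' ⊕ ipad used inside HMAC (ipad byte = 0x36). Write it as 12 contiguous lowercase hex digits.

d677f952f736

Key decimal bytes [224, 65, 207, 100, 193] = e0 41 cf 64 c1 is 5 bytes ≤ B = 6; zero-pad to 6 bytes: K' = e0 41 cf 64 c1 00.
XOR each byte with 0x36: e0⊕36=d6, 41⊕36=77, cf⊕36=f9, 64⊕36=52, c1⊕36=f7, 00⊕36=36.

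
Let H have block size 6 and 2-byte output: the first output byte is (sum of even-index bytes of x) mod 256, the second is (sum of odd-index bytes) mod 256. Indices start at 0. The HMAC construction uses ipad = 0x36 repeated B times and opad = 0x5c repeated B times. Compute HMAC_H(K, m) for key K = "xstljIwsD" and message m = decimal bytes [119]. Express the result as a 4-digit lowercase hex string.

Key "xstljIwsD" = 78 73 74 6c 6a 49 77 73 44 is 9 bytes > B = 6, so hash it first: H(key) = 11 9b, then zero-pad to 6 bytes: K' = 11 9b 00 00 00 00.
K' ⊕ ipad = 27 ad 36 36 36 36.  K' ⊕ opad = 4d c7 5c 5c 5c 5c.
Inner input = (K'⊕ipad) ∥ m = 27 ad 36 36 36 36 ∥ 77.
Inner hash: even-index sum = 266 mod 256 = 10; odd-index sum = 281 mod 256 = 25 → 0a 19.
Outer input = (K'⊕opad) ∥ inner = 4d c7 5c 5c 5c 5c ∥ 0a 19.
Outer hash (tag): even-index sum = 271 mod 256 = 15; odd-index sum = 408 mod 256 = 152 → 0f 98.

0f98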